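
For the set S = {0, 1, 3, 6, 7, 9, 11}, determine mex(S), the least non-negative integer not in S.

2

The values 0, 1 are all present; 2 is the first non-negative integer missing from the set.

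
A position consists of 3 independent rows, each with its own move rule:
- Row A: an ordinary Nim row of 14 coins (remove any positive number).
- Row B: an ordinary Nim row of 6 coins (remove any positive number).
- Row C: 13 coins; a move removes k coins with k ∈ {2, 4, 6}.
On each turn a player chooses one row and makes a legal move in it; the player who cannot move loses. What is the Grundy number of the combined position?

Row A is a plain Nim row of size 14, so its Grundy value is 14.
Row B is a plain Nim row of size 6, so its Grundy value is 6.
Build the Grundy sequence for row C with g(k) = mex{g(k−s) : s ∈ {2, 4, 6}, s ≤ k}:
g(0) = mex{} = 0
g(1) = mex{} = 0
g(2) = mex{0} = 1
g(3) = mex{0} = 1
g(4) = mex{0,1} = 2
g(5) = mex{0,1} = 2
g(6) = mex{0,1,2} = 3
g(7) = mex{0,1,2} = 3
g(8) = mex{1,2,3} = 0
g(9) = mex{1,2,3} = 0
g(10) = mex{0,2,3} = 1
g(11) = mex{0,2,3} = 1
g(12) = mex{0,1,3} = 2
g(13) = mex{0,1,3} = 2
So g(13) = 2.
The value of a disjunctive sum is the nim-sum of the parts.
Combined value = 14 XOR 6 XOR 2 = 10.

10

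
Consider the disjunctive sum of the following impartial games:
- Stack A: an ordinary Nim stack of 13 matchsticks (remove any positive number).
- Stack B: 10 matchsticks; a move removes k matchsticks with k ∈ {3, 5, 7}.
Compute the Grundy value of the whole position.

13

Stack A is a plain Nim stack of size 13, so its Grundy value is 13.
Build the Grundy sequence for stack B with g(k) = mex{g(k−s) : s ∈ {3, 5, 7}, s ≤ k}:
g(0) = mex{} = 0
g(1) = mex{} = 0
g(2) = mex{} = 0
g(3) = mex{0} = 1
g(4) = mex{0} = 1
g(5) = mex{0} = 1
g(6) = mex{0,1} = 2
g(7) = mex{0,1} = 2
g(8) = mex{0,1} = 2
g(9) = mex{0,1,2} = 3
g(10) = mex{1,2} = 0
So g(10) = 0.
By the Sprague-Grundy theorem, the Grundy value of a sum of independent games is the XOR of the component values.
Combined value = 13 ⊕ 0 = 13.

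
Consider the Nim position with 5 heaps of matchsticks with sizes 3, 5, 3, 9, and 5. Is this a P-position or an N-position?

Nim-sum: 3 XOR 5 XOR 3 XOR 9 XOR 5 = 9.
The nim-sum is 9 ≠ 0, so this is an N-position: the player to move can win.

N-position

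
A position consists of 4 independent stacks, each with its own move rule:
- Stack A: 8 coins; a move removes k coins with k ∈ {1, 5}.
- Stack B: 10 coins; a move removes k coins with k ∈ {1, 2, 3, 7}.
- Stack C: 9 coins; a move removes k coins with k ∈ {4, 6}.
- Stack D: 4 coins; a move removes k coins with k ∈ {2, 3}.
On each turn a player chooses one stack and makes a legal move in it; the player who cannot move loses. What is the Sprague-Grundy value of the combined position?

For stack A, compute g(0), g(1), … with moves {1, 5}:
k:     0  1  2  3  4  5  6  7  8
g(k):  0  1  0  1  0  1  0  1  0
So g(8) = 0.
Build the Grundy sequence for stack B with g(k) = mex{g(k−s) : s ∈ {1, 2, 3, 7}, s ≤ k}:
k:     0  1  2  3  4  5  6  7  8  9 10
g(k):  0  1  2  3  0  1  2  3  0  1  2
So g(10) = 2.
For stack C, compute g(0), g(1), … with moves {4, 6}:
k:     0  1  2  3  4  5  6  7  8  9
g(k):  0  0  0  0  1  1  1  1  2  2
So g(9) = 2.
Build the Grundy sequence for stack D with g(k) = mex{g(k−s) : s ∈ {2, 3}, s ≤ k}:
g(0) = mex{} = 0
g(1) = mex{} = 0
g(2) = mex{0} = 1
g(3) = mex{0} = 1
g(4) = mex{0,1} = 2
So g(4) = 2.
The value of a disjunctive sum is the nim-sum of the parts.
Combined value = 0 XOR 2 XOR 2 XOR 2 = 2.

2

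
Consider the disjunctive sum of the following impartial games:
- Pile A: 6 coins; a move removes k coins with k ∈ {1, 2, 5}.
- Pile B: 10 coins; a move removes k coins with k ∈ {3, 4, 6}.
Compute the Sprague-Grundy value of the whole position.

0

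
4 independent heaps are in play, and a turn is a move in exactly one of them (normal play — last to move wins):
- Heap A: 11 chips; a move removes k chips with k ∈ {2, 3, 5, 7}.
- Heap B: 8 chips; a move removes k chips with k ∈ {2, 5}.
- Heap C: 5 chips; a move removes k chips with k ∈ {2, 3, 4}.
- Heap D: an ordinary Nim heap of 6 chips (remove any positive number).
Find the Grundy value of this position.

For heap A, compute g(0), g(1), … with moves {2, 3, 5, 7}:
k:     0  1  2  3  4  5  6  7  8  9 10 11
g(k):  0  0  1  1  2  2  3  3  4  0  0  1
So g(11) = 1.
For heap B, compute g(0), g(1), … with moves {2, 5}:
k:     0  1  2  3  4  5  6  7  8
g(k):  0  0  1  1  0  2  1  0  0
So g(8) = 0.
Build the Grundy sequence for heap C with g(k) = mex{g(k−s) : s ∈ {2, 3, 4}, s ≤ k}:
g(0) = mex{} = 0
g(1) = mex{} = 0
g(2) = mex{0} = 1
g(3) = mex{0} = 1
g(4) = mex{0,1} = 2
g(5) = mex{0,1} = 2
So g(5) = 2.
Heap D is a plain Nim heap of size 6, so its Grundy value is 6.
The value of a disjunctive sum is the nim-sum of the parts.
Combined value = 1 ⊕ 0 ⊕ 2 ⊕ 6 = 5.

5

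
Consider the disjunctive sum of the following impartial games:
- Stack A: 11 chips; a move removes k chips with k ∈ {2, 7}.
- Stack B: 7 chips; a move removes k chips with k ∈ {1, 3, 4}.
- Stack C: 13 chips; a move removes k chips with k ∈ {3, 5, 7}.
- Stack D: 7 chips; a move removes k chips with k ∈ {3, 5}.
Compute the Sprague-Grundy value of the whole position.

2

Build the Grundy sequence for stack A with g(k) = mex{g(k−s) : s ∈ {2, 7}, s ≤ k}:
k:     0  1  2  3  4  5  6  7  8  9 10 11
g(k):  0  0  1  1  0  0  1  1  2  0  0  1
So g(11) = 1.
Build the Grundy sequence for stack B with g(k) = mex{g(k−s) : s ∈ {1, 3, 4}, s ≤ k}:
k:     0  1  2  3  4  5  6  7
g(k):  0  1  0  1  2  3  2  0
So g(7) = 0.
For stack C, compute g(0), g(1), … with moves {3, 5, 7}:
g(0) = mex{} = 0
g(1) = mex{} = 0
g(2) = mex{} = 0
g(3) = mex{0} = 1
g(4) = mex{0} = 1
g(5) = mex{0} = 1
g(6) = mex{0,1} = 2
g(7) = mex{0,1} = 2
g(8) = mex{0,1} = 2
g(9) = mex{0,1,2} = 3
g(10) = mex{1,2} = 0
g(11) = mex{1,2} = 0
g(12) = mex{1,2,3} = 0
g(13) = mex{0,2} = 1
So g(13) = 1.
Build the Grundy sequence for stack D with g(k) = mex{g(k−s) : s ∈ {3, 5}, s ≤ k}:
k:     0  1  2  3  4  5  6  7
g(k):  0  0  0  1  1  1  2  2
So g(7) = 2.
The value of a disjunctive sum is the nim-sum of the parts.
Combined value = 1 XOR 0 XOR 1 XOR 2 = 2.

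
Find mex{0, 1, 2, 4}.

The values 0, 1, 2 are all present; 3 is the first non-negative integer missing from the set.

3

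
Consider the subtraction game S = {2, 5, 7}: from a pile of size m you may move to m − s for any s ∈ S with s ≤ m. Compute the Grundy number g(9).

2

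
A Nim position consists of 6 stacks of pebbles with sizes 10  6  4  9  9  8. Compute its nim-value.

0

In binary:
  1010  (10)
  0110  (6)
  0100  (4)
  1001  (9)
  1001  (9)
  1000  (8)
  ----
  0000  (0)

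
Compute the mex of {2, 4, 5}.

0

0 is not in the set, so the mex is 0.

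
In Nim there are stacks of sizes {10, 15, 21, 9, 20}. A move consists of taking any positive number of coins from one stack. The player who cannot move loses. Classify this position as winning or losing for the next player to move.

Winning position

Nim-sum: 10 ⊕ 15 ⊕ 21 ⊕ 9 ⊕ 20 = 13.
The nim-sum is 13 ≠ 0, so this is an N-position: the player to move can win.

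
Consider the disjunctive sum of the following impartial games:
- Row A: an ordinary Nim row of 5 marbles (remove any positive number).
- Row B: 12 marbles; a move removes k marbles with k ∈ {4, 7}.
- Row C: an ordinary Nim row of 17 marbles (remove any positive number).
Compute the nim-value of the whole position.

Row A is a plain Nim row of size 5, so its Grundy value is 5.
For row B, compute g(0), g(1), … with moves {4, 7}:
g(0) = mex{} = 0
g(1) = mex{} = 0
g(2) = mex{} = 0
g(3) = mex{} = 0
g(4) = mex{0} = 1
g(5) = mex{0} = 1
g(6) = mex{0} = 1
g(7) = mex{0} = 1
g(8) = mex{0,1} = 2
g(9) = mex{0,1} = 2
g(10) = mex{0,1} = 2
g(11) = mex{1} = 0
g(12) = mex{1,2} = 0
So g(12) = 0.
Row C is a plain Nim row of size 17, so its Grundy value is 17.
The value of a disjunctive sum is the nim-sum of the parts.
Combined value = 5 XOR 0 XOR 17 = 20.

20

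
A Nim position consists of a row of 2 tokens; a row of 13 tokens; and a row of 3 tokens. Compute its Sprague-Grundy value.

12

Compute the nim-sum pairwise:
2 XOR 13 = 15
15 XOR 3 = 12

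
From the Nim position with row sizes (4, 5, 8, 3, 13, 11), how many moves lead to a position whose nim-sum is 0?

3

Write each in binary and XOR column by column:
  0100  (4)
  0101  (5)
  1000  (8)
  0011  (3)
  1101  (13)
  1011  (11)
  ----
  1100  (12)
The overall nim-sum is X = 12. A row of size p has a winning move iff p XOR X < p (reduce it to p XOR X).
  4: 4 XOR 12 = 8 ≥ 4 — no move.
  5: 5 XOR 12 = 9 ≥ 5 — no move.
  8: 8 XOR 12 = 4 < 8 — winning move (to 4).
  3: 3 XOR 12 = 15 ≥ 3 — no move.
  13: 13 XOR 12 = 1 < 13 — winning move (to 1).
  11: 11 XOR 12 = 7 < 11 — winning move (to 7).
That gives 3 winning moves.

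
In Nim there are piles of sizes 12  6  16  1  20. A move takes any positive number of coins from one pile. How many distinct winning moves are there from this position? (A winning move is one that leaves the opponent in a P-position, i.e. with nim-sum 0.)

1

In binary:
  01100  (12)
  00110  (6)
  10000  (16)
  00001  (1)
  10100  (20)
  -----
  01111  (15)
The overall nim-sum is X = 15. A pile of size p has a winning move iff p XOR X < p (reduce it to p XOR X).
  12: 12 XOR 15 = 3 < 12 — winning move (to 3).
  6: 6 XOR 15 = 9 ≥ 6 — no move.
  16: 16 XOR 15 = 31 ≥ 16 — no move.
  1: 1 XOR 15 = 14 ≥ 1 — no move.
  20: 20 XOR 15 = 27 ≥ 20 — no move.
That gives 1 winning move.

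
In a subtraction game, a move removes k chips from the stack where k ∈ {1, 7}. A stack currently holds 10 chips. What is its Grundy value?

0

Compute g(0), g(1), … for moves {1, 7}:
k:     0  1  2  3  4  5  6  7  8  9 10
g(k):  0  1  0  1  0  1  0  1  0  1  0
So g(10) = 0.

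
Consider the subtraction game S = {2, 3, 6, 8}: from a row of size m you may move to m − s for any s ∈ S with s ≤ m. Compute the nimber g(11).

Grundy values for subtraction set {2, 3, 6, 8}:
k:     0  1  2  3  4  5  6  7  8  9 10 11
g(k):  0  0  1  1  2  0  3  1  2  2  0  3
So g(11) = 3.

3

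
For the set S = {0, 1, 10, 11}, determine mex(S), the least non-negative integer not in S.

2

The values 0, 1 are all present; 2 is the first non-negative integer missing from the set.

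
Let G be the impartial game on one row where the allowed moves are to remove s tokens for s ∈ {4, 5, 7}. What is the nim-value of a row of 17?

Grundy values for subtraction set {4, 5, 7}:
k:     0  1  2  3  4  5  6  7  8  9 10 11 12 13 14 15 16 17
g(k):  0  0  0  0  1  1  1  1  2  2  2  0  0  0  0  1  1  1
So g(17) = 1.

1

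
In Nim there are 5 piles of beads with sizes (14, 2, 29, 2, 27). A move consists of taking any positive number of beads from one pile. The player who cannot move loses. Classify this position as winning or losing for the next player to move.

Compute the nim-sum pairwise:
14 XOR 2 = 12
12 XOR 29 = 17
17 XOR 2 = 19
19 XOR 27 = 8
The nim-sum is 8 ≠ 0, so this is an N-position: the player to move can win.

Winning position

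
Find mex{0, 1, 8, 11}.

2

The values 0, 1 are all present; 2 is the first non-negative integer missing from the set.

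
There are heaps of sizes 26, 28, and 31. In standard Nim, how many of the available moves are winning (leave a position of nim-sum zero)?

Compute the nim-sum pairwise:
26 ⊕ 28 = 6
6 ⊕ 31 = 25
The overall nim-sum is X = 25. A heap of size p has a winning move iff p XOR X < p (reduce it to p XOR X).
  26: 26 XOR 25 = 3 < 26 — winning move (to 3).
  28: 28 XOR 25 = 5 < 28 — winning move (to 5).
  31: 31 XOR 25 = 6 < 31 — winning move (to 6).
That gives 3 winning moves.

3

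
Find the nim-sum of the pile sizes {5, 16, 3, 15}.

Nim-sum: 5 ^ 16 ^ 3 ^ 15 = 25.

25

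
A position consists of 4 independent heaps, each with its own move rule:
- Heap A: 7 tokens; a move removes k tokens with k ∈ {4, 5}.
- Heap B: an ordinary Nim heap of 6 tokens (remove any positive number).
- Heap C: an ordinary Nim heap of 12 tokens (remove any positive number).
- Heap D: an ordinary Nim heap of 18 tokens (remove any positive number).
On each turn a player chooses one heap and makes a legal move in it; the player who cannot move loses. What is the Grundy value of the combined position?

Grundy values for heap A (subtraction set {4, 5}):
g(0) = mex{} = 0
g(1) = mex{} = 0
g(2) = mex{} = 0
g(3) = mex{} = 0
g(4) = mex{0} = 1
g(5) = mex{0} = 1
g(6) = mex{0} = 1
g(7) = mex{0} = 1
So g(7) = 1.
Heap B is a plain Nim heap of size 6, so its Grundy value is 6.
Heap C is a plain Nim heap of size 12, so its Grundy value is 12.
Heap D is a plain Nim heap of size 18, so its Grundy value is 18.
By the Sprague-Grundy theorem, the Grundy value of a sum of independent games is the XOR of the component values.
Combined value = 1 ⊕ 6 ⊕ 12 ⊕ 18 = 25.

25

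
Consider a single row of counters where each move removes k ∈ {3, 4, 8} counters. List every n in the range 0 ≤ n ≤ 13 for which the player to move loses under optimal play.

0, 1, 2, 7, 12, 13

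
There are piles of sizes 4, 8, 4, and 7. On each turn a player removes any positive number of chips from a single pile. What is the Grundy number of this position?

15

Bitwise XOR of the heap sizes:
  0100  (4)
  1000  (8)
  0100  (4)
  0111  (7)
  ----
  1111  (15)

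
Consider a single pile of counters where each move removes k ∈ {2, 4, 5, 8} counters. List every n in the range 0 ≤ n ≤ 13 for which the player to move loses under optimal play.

0, 1, 7, 10, 13

Build the Grundy sequence with g(k) = mex{g(k−s) : s ∈ {2, 4, 5, 8}, s ≤ k}:
g(0) = mex{} = 0
g(1) = mex{} = 0
g(2) = mex{0} = 1
g(3) = mex{0} = 1
g(4) = mex{0,1} = 2
g(5) = mex{0,1} = 2
g(6) = mex{0,1,2} = 3
g(7) = mex{1,2} = 0
g(8) = mex{0,1,2,3} = 4
g(9) = mex{0,2} = 1
g(10) = mex{1,2,3,4} = 0
g(11) = mex{0,1,3} = 2
g(12) = mex{0,2,4} = 1
g(13) = mex{1,2,4} = 0
The P-positions (g = 0) in 0..13 are 0, 1, 7, 10, 13.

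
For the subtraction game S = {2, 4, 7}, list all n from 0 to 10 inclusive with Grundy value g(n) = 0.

0, 1, 6, 9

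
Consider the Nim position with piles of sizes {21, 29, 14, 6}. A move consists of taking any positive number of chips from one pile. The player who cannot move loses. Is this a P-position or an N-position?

P-position

Compute the nim-sum pairwise:
21 ⊕ 29 = 8
8 ⊕ 14 = 6
6 ⊕ 6 = 0
The nim-sum is 0, so this is a P-position: the player to move is in a losing position under optimal play.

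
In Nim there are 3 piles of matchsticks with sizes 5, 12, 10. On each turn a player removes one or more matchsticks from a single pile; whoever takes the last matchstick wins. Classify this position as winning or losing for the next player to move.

Winning position

Nim-sum: 5 ^ 12 ^ 10 = 3.
The nim-sum is 3 ≠ 0, so this is an N-position: the player to move can win.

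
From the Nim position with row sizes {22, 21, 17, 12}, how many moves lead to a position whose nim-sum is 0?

Nim-sum: 22 ⊕ 21 ⊕ 17 ⊕ 12 = 30.
The overall nim-sum is X = 30. A row of size p has a winning move iff p XOR X < p (reduce it to p XOR X).
  22: 22 XOR 30 = 8 < 22 — winning move (to 8).
  21: 21 XOR 30 = 11 < 21 — winning move (to 11).
  17: 17 XOR 30 = 15 < 17 — winning move (to 15).
  12: 12 XOR 30 = 18 ≥ 12 — no move.
That gives 3 winning moves.

3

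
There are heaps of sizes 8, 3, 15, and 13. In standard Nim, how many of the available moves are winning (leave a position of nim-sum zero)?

Compute the nim-sum pairwise:
8 ^ 3 = 11
11 ^ 15 = 4
4 ^ 13 = 9
The overall nim-sum is X = 9. A heap of size p has a winning move iff p XOR X < p (reduce it to p XOR X).
  8: 8 XOR 9 = 1 < 8 — winning move (to 1).
  3: 3 XOR 9 = 10 ≥ 3 — no move.
  15: 15 XOR 9 = 6 < 15 — winning move (to 6).
  13: 13 XOR 9 = 4 < 13 — winning move (to 4).
That gives 3 winning moves.

3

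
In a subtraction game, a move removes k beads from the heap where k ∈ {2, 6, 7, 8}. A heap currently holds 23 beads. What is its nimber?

2

Build the Grundy sequence with g(k) = mex{g(k−s) : s ∈ {2, 6, 7, 8}, s ≤ k}:
k:     0  1  2  3  4  5  6  7  8  9 10 11 12 13 14 15 16 17 18 19 20 21 22 23
g(k):  0  0  1  1  0  0  1  1  2  2  3  3  2  2  0  0  1  1  0  0  1  1  2  2
So g(23) = 2.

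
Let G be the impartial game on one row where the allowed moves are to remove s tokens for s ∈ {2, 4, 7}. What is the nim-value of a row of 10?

2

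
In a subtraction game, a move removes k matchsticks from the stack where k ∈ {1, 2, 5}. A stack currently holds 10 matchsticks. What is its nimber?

1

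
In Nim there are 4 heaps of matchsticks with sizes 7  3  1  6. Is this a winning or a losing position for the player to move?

Winning position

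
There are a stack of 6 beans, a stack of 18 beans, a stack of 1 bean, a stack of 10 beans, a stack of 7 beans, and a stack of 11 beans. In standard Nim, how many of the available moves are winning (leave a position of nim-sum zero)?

In binary:
  00110  (6)
  10010  (18)
  00001  (1)
  01010  (10)
  00111  (7)
  01011  (11)
  -----
  10011  (19)
The overall nim-sum is X = 19. A stack of size p has a winning move iff p XOR X < p (reduce it to p XOR X).
  6: 6 XOR 19 = 21 ≥ 6 — no move.
  18: 18 XOR 19 = 1 < 18 — winning move (to 1).
  1: 1 XOR 19 = 18 ≥ 1 — no move.
  10: 10 XOR 19 = 25 ≥ 10 — no move.
  7: 7 XOR 19 = 20 ≥ 7 — no move.
  11: 11 XOR 19 = 24 ≥ 11 — no move.
That gives 1 winning move.

1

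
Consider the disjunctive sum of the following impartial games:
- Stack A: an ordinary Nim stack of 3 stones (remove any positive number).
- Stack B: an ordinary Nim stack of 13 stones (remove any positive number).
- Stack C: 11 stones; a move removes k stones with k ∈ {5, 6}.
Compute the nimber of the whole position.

14

Stack A is a plain Nim stack of size 3, so its Grundy value is 3.
Stack B is a plain Nim stack of size 13, so its Grundy value is 13.
Build the Grundy sequence for stack C with g(k) = mex{g(k−s) : s ∈ {5, 6}, s ≤ k}:
g(0) = mex{} = 0
g(1) = mex{} = 0
g(2) = mex{} = 0
g(3) = mex{} = 0
g(4) = mex{} = 0
g(5) = mex{0} = 1
g(6) = mex{0} = 1
g(7) = mex{0} = 1
g(8) = mex{0} = 1
g(9) = mex{0} = 1
g(10) = mex{0,1} = 2
g(11) = mex{1} = 0
So g(11) = 0.
The value of a disjunctive sum is the nim-sum of the parts.
Combined value = 3 ⊕ 13 ⊕ 0 = 14.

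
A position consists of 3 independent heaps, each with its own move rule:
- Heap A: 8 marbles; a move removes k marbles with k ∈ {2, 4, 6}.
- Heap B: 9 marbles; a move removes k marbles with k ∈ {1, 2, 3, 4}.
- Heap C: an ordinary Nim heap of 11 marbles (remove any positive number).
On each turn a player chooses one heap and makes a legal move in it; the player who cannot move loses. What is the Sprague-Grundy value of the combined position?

15

For heap A, compute g(0), g(1), … with moves {2, 4, 6}:
k:     0  1  2  3  4  5  6  7  8
g(k):  0  0  1  1  2  2  3  3  0
So g(8) = 0.
Build the Grundy sequence for heap B with g(k) = mex{g(k−s) : s ∈ {1, 2, 3, 4}, s ≤ k}:
k:     0  1  2  3  4  5  6  7  8  9
g(k):  0  1  2  3  4  0  1  2  3  4
So g(9) = 4.
Heap C is a plain Nim heap of size 11, so its Grundy value is 11.
The value of a disjunctive sum is the nim-sum of the parts.
Combined value = 0 XOR 4 XOR 11 = 15.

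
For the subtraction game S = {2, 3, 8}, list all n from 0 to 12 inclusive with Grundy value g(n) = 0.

0, 1, 5, 6, 10, 11

Compute g(0), g(1), … for moves {2, 3, 8}:
g(0) = mex{} = 0
g(1) = mex{} = 0
g(2) = mex{0} = 1
g(3) = mex{0} = 1
g(4) = mex{0,1} = 2
g(5) = mex{1} = 0
g(6) = mex{1,2} = 0
g(7) = mex{0,2} = 1
g(8) = mex{0} = 1
g(9) = mex{0,1} = 2
g(10) = mex{1} = 0
g(11) = mex{1,2} = 0
g(12) = mex{0,2} = 1
The P-positions (g = 0) in 0..12 are 0, 1, 5, 6, 10, 11.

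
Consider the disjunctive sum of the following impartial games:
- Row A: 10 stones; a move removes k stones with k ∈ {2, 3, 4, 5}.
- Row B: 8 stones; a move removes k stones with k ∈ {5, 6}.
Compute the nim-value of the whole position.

Grundy values for row A (subtraction set {2, 3, 4, 5}):
g(0) = mex{} = 0
g(1) = mex{} = 0
g(2) = mex{0} = 1
g(3) = mex{0} = 1
g(4) = mex{0,1} = 2
g(5) = mex{0,1} = 2
g(6) = mex{0,1,2} = 3
g(7) = mex{1,2} = 0
g(8) = mex{1,2,3} = 0
g(9) = mex{0,2,3} = 1
g(10) = mex{0,2,3} = 1
So g(10) = 1.
Grundy values for row B (subtraction set {5, 6}):
k:     0  1  2  3  4  5  6  7  8
g(k):  0  0  0  0  0  1  1  1  1
So g(8) = 1.
The value of a disjunctive sum is the nim-sum of the parts.
Combined value = 1 ⊕ 1 = 0.

0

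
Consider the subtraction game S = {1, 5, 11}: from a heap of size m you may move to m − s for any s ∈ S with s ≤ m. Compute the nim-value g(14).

Build the Grundy sequence with g(k) = mex{g(k−s) : s ∈ {1, 5, 11}, s ≤ k}:
g(0) = mex{} = 0
g(1) = mex{0} = 1
g(2) = mex{1} = 0
g(3) = mex{0} = 1
g(4) = mex{1} = 0
g(5) = mex{0} = 1
g(6) = mex{1} = 0
g(7) = mex{0} = 1
g(8) = mex{1} = 0
g(9) = mex{0} = 1
g(10) = mex{1} = 0
g(11) = mex{0} = 1
g(12) = mex{1} = 0
g(13) = mex{0} = 1
g(14) = mex{1} = 0
So g(14) = 0.

0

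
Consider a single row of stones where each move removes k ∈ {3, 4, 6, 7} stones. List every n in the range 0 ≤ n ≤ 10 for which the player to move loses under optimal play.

0, 1, 2, 10

Build the Grundy sequence with g(k) = mex{g(k−s) : s ∈ {3, 4, 6, 7}, s ≤ k}:
g(0) = mex{} = 0
g(1) = mex{} = 0
g(2) = mex{} = 0
g(3) = mex{0} = 1
g(4) = mex{0} = 1
g(5) = mex{0} = 1
g(6) = mex{0,1} = 2
g(7) = mex{0,1} = 2
g(8) = mex{0,1} = 2
g(9) = mex{0,1,2} = 3
g(10) = mex{1,2} = 0
The P-positions (g = 0) in 0..10 are 0, 1, 2, 10.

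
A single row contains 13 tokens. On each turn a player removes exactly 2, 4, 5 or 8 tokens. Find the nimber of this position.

0

Compute g(0), g(1), … for moves {2, 4, 5, 8}:
k:     0  1  2  3  4  5  6  7  8  9 10 11 12 13
g(k):  0  0  1  1  2  2  3  0  4  1  0  2  1  0
So g(13) = 0.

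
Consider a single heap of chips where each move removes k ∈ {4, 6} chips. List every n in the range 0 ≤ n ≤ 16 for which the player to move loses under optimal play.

Grundy values for subtraction set {4, 6}:
k:     0  1  2  3  4  5  6  7  8  9 10 11 12 13 14 15 16
g(k):  0  0  0  0  1  1  1  1  2  2  0  0  0  0  1  1  1
The P-positions (g = 0) in 0..16 are 0, 1, 2, 3, 10, 11, 12, 13.

0, 1, 2, 3, 10, 11, 12, 13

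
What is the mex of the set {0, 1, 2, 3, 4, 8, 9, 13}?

5

The values 0, 1, 2, 3, 4 are all present; 5 is the first non-negative integer missing from the set.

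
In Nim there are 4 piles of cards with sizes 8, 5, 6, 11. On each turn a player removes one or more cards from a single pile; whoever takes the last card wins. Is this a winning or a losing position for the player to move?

Losing position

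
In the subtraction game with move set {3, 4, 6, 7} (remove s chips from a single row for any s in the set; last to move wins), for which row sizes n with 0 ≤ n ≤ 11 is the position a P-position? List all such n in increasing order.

0, 1, 2, 10, 11

Grundy values for subtraction set {3, 4, 6, 7}:
k:     0  1  2  3  4  5  6  7  8  9 10 11
g(k):  0  0  0  1  1  1  2  2  2  3  0  0
The P-positions (g = 0) in 0..11 are 0, 1, 2, 10, 11.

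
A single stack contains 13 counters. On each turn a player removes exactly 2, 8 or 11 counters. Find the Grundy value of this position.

2

Compute g(0), g(1), … for moves {2, 8, 11}:
k:     0  1  2  3  4  5  6  7  8  9 10 11 12 13
g(k):  0  0  1  1  0  0  1  1  2  2  0  3  1  2
So g(13) = 2.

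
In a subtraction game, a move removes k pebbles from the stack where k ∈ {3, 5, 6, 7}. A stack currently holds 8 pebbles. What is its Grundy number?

2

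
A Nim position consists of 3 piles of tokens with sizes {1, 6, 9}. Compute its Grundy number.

Compute the nim-sum pairwise:
1 ^ 6 = 7
7 ^ 9 = 14

14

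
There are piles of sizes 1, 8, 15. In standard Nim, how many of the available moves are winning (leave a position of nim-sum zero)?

Nim-sum: 1 ^ 8 ^ 15 = 6.
The overall nim-sum is X = 6. A pile of size p has a winning move iff p XOR X < p (reduce it to p XOR X).
  1: 1 XOR 6 = 7 ≥ 1 — no move.
  8: 8 XOR 6 = 14 ≥ 8 — no move.
  15: 15 XOR 6 = 9 < 15 — winning move (to 9).
That gives 1 winning move.

1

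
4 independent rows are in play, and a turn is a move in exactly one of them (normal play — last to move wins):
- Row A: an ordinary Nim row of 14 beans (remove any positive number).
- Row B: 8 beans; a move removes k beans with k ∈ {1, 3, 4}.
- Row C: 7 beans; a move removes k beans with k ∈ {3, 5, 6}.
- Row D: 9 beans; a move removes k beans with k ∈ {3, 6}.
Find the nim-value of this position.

Row A is a plain Nim row of size 14, so its Grundy value is 14.
For row B, compute g(0), g(1), … with moves {1, 3, 4}:
k:     0  1  2  3  4  5  6  7  8
g(k):  0  1  0  1  2  3  2  0  1
So g(8) = 1.
Grundy values for row C (subtraction set {3, 5, 6}):
g(0) = mex{} = 0
g(1) = mex{} = 0
g(2) = mex{} = 0
g(3) = mex{0} = 1
g(4) = mex{0} = 1
g(5) = mex{0} = 1
g(6) = mex{0,1} = 2
g(7) = mex{0,1} = 2
So g(7) = 2.
Build the Grundy sequence for row D with g(k) = mex{g(k−s) : s ∈ {3, 6}, s ≤ k}:
k:     0  1  2  3  4  5  6  7  8  9
g(k):  0  0  0  1  1  1  2  2  2  0
So g(9) = 0.
The value of a disjunctive sum is the nim-sum of the parts.
Combined value = 14 ⊕ 1 ⊕ 2 ⊕ 0 = 13.

13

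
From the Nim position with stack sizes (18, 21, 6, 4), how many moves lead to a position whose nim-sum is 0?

3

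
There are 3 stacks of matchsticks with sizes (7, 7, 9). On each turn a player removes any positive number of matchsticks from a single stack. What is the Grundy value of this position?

Bitwise XOR of the heap sizes:
  0111  (7)
  0111  (7)
  1001  (9)
  ----
  1001  (9)

9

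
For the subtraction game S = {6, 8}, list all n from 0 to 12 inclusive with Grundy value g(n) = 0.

0, 1, 2, 3, 4, 5

Compute g(0), g(1), … for moves {6, 8}:
k:     0  1  2  3  4  5  6  7  8  9 10 11 12
g(k):  0  0  0  0  0  0  1  1  1  1  1  1  2
The P-positions (g = 0) in 0..12 are 0, 1, 2, 3, 4, 5.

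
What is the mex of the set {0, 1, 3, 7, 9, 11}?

2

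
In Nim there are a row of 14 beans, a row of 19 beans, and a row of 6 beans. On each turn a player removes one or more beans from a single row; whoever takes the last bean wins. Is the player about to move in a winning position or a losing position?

Winning position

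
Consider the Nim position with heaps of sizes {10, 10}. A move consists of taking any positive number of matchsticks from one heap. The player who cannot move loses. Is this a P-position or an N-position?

Nim-sum: 10 XOR 10 = 0.
The nim-sum is 0, so this is a P-position: the player to move is in a losing position under optimal play.

P-position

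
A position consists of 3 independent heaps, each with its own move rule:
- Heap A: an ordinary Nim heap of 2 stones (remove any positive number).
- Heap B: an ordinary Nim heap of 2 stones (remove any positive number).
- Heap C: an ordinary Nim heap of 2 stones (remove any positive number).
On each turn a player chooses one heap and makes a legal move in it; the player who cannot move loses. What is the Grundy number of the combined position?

2

Heap A is a plain Nim heap of size 2, so its Grundy value is 2.
Heap B is a plain Nim heap of size 2, so its Grundy value is 2.
Heap C is a plain Nim heap of size 2, so its Grundy value is 2.
By the Sprague-Grundy theorem, the Grundy value of a sum of independent games is the XOR of the component values.
Combined value = 2 ⊕ 2 ⊕ 2 = 2.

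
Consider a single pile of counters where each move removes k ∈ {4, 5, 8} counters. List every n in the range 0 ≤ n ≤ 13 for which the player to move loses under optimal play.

0, 1, 2, 3, 12, 13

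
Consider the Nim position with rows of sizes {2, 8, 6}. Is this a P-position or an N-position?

N-position

Nim-sum: 2 ⊕ 8 ⊕ 6 = 12.
The nim-sum is 12 ≠ 0, so this is an N-position: the player to move can win.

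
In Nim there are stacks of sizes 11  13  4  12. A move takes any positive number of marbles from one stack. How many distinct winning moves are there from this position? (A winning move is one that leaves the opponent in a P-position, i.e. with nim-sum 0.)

3

Compute the nim-sum pairwise:
11 XOR 13 = 6
6 XOR 4 = 2
2 XOR 12 = 14
The overall nim-sum is X = 14. A stack of size p has a winning move iff p XOR X < p (reduce it to p XOR X).
  11: 11 XOR 14 = 5 < 11 — winning move (to 5).
  13: 13 XOR 14 = 3 < 13 — winning move (to 3).
  4: 4 XOR 14 = 10 ≥ 4 — no move.
  12: 12 XOR 14 = 2 < 12 — winning move (to 2).
That gives 3 winning moves.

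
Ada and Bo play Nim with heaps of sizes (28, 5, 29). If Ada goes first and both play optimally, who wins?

Compute the nim-sum pairwise:
28 ^ 5 = 25
25 ^ 29 = 4
The nim-sum is 4 ≠ 0, so this is an N-position: the player to move can win; Ada has a winning move.

Ada wins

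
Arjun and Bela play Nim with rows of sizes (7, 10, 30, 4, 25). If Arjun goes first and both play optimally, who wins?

Compute the nim-sum pairwise:
7 XOR 10 = 13
13 XOR 30 = 19
19 XOR 4 = 23
23 XOR 25 = 14
The nim-sum is 14 ≠ 0, so this is an N-position: the player to move can win; Arjun has a winning move.

Arjun wins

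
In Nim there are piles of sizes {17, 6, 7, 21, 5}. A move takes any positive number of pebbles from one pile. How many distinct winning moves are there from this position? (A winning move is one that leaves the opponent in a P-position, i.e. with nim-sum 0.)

0

Nim-sum: 17 ⊕ 6 ⊕ 7 ⊕ 21 ⊕ 5 = 0.
The nim-sum is already 0, so every move leaves a nonzero nim-sum — there are no winning moves.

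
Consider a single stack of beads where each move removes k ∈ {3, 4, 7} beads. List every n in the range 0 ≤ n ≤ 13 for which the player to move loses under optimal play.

0, 1, 2, 10, 11, 12

Compute g(0), g(1), … for moves {3, 4, 7}:
k:     0  1  2  3  4  5  6  7  8  9 10 11 12 13
g(k):  0  0  0  1  1  1  2  2  2  3  0  0  0  1
The P-positions (g = 0) in 0..13 are 0, 1, 2, 10, 11, 12.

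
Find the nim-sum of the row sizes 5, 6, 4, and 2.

5

In binary:
  101  (5)
  110  (6)
  100  (4)
  010  (2)
  ---
  101  (5)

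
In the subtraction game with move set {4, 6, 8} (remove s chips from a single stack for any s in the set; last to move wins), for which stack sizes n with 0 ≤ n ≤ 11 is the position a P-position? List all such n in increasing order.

0, 1, 2, 3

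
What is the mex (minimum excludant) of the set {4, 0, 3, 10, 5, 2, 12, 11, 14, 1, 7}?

The values 0, 1, 2, 3, 4, 5 are all present; 6 is the first non-negative integer missing from the set.

6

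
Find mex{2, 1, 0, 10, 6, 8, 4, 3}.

The values 0, 1, 2, 3, 4 are all present; 5 is the first non-negative integer missing from the set.

5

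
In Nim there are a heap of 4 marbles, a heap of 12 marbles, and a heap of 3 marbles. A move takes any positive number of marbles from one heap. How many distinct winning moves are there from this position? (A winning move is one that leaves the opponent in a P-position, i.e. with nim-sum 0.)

1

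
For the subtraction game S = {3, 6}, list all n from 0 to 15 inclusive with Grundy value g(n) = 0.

Grundy values for subtraction set {3, 6}:
k:     0  1  2  3  4  5  6  7  8  9 10 11 12 13 14 15
g(k):  0  0  0  1  1  1  2  2  2  0  0  0  1  1  1  2
The P-positions (g = 0) in 0..15 are 0, 1, 2, 9, 10, 11.

0, 1, 2, 9, 10, 11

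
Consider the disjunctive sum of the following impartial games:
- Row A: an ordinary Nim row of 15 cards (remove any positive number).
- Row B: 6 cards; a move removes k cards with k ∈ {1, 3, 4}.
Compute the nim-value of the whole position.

Row A is a plain Nim row of size 15, so its Grundy value is 15.
Grundy values for row B (subtraction set {1, 3, 4}):
k:     0  1  2  3  4  5  6
g(k):  0  1  0  1  2  3  2
So g(6) = 2.
The value of a disjunctive sum is the nim-sum of the parts.
Combined value = 15 XOR 2 = 13.

13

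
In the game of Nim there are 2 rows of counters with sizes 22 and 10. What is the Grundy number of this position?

Bitwise XOR of the heap sizes:
  10110  (22)
  01010  (10)
  -----
  11100  (28)

28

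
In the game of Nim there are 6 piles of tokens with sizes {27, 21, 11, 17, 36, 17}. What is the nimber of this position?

33

Compute the nim-sum pairwise:
27 XOR 21 = 14
14 XOR 11 = 5
5 XOR 17 = 20
20 XOR 36 = 48
48 XOR 17 = 33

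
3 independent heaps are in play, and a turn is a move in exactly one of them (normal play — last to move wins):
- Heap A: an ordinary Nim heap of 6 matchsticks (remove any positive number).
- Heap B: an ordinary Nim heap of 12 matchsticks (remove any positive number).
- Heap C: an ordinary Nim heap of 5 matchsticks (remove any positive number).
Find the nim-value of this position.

Heap A is a plain Nim heap of size 6, so its Grundy value is 6.
Heap B is a plain Nim heap of size 12, so its Grundy value is 12.
Heap C is a plain Nim heap of size 5, so its Grundy value is 5.
The value of a disjunctive sum is the nim-sum of the parts.
Combined value = 6 XOR 12 XOR 5 = 15.

15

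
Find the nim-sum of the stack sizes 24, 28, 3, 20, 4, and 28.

Write each in binary and XOR column by column:
  11000  (24)
  11100  (28)
  00011  (3)
  10100  (20)
  00100  (4)
  11100  (28)
  -----
  01011  (11)

11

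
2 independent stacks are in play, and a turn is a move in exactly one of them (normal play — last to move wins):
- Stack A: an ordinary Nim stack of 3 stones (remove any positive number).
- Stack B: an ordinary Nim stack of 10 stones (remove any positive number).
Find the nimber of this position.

9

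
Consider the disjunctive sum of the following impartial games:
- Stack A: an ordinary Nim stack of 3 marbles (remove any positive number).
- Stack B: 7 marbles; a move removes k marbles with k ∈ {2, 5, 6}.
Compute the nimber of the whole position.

Stack A is a plain Nim stack of size 3, so its Grundy value is 3.
Grundy values for stack B (subtraction set {2, 5, 6}):
k:     0  1  2  3  4  5  6  7
g(k):  0  0  1  1  0  2  1  3
So g(7) = 3.
The value of a disjunctive sum is the nim-sum of the parts.
Combined value = 3 XOR 3 = 0.

0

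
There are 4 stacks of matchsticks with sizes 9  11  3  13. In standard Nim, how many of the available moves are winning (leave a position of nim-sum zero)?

Compute the nim-sum pairwise:
9 ^ 11 = 2
2 ^ 3 = 1
1 ^ 13 = 12
The overall nim-sum is X = 12. A stack of size p has a winning move iff p XOR X < p (reduce it to p XOR X).
  9: 9 XOR 12 = 5 < 9 — winning move (to 5).
  11: 11 XOR 12 = 7 < 11 — winning move (to 7).
  3: 3 XOR 12 = 15 ≥ 3 — no move.
  13: 13 XOR 12 = 1 < 13 — winning move (to 1).
That gives 3 winning moves.

3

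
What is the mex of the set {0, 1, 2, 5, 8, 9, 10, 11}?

The values 0, 1, 2 are all present; 3 is the first non-negative integer missing from the set.

3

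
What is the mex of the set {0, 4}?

1

0 is in the set but 1 is not, so the mex is 1.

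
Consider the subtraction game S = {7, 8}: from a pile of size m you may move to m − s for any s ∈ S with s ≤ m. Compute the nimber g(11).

Compute g(0), g(1), … for moves {7, 8}:
k:     0  1  2  3  4  5  6  7  8  9 10 11
g(k):  0  0  0  0  0  0  0  1  1  1  1  1
So g(11) = 1.

1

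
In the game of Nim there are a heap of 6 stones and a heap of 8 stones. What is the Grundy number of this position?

Compute the nim-sum pairwise:
6 ⊕ 8 = 14

14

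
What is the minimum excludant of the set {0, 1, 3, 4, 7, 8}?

2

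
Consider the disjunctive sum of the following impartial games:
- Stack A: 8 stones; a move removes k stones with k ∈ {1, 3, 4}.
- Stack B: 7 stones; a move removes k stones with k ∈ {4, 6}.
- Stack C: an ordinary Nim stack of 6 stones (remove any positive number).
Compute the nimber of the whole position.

6

Grundy values for stack A (subtraction set {1, 3, 4}):
g(0) = mex{} = 0
g(1) = mex{0} = 1
g(2) = mex{1} = 0
g(3) = mex{0} = 1
g(4) = mex{0,1} = 2
g(5) = mex{0,1,2} = 3
g(6) = mex{0,1,3} = 2
g(7) = mex{1,2} = 0
g(8) = mex{0,2,3} = 1
So g(8) = 1.
Grundy values for stack B (subtraction set {4, 6}):
k:     0  1  2  3  4  5  6  7
g(k):  0  0  0  0  1  1  1  1
So g(7) = 1.
Stack C is a plain Nim stack of size 6, so its Grundy value is 6.
The value of a disjunctive sum is the nim-sum of the parts.
Combined value = 1 XOR 1 XOR 6 = 6.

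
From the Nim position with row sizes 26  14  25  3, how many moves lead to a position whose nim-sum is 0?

3

Nim-sum: 26 ⊕ 14 ⊕ 25 ⊕ 3 = 14.
The overall nim-sum is X = 14. A row of size p has a winning move iff p XOR X < p (reduce it to p XOR X).
  26: 26 XOR 14 = 20 < 26 — winning move (to 20).
  14: 14 XOR 14 = 0 < 14 — winning move (to 0).
  25: 25 XOR 14 = 23 < 25 — winning move (to 23).
  3: 3 XOR 14 = 13 ≥ 3 — no move.
That gives 3 winning moves.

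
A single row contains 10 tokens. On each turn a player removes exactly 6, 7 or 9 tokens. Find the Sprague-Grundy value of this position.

Compute g(0), g(1), … for moves {6, 7, 9}:
g(0) = mex{} = 0
g(1) = mex{} = 0
g(2) = mex{} = 0
g(3) = mex{} = 0
g(4) = mex{} = 0
g(5) = mex{} = 0
g(6) = mex{0} = 1
g(7) = mex{0} = 1
g(8) = mex{0} = 1
g(9) = mex{0} = 1
g(10) = mex{0} = 1
So g(10) = 1.

1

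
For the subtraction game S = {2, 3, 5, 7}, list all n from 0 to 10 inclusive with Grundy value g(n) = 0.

0, 1, 9, 10

Build the Grundy sequence with g(k) = mex{g(k−s) : s ∈ {2, 3, 5, 7}, s ≤ k}:
g(0) = mex{} = 0
g(1) = mex{} = 0
g(2) = mex{0} = 1
g(3) = mex{0} = 1
g(4) = mex{0,1} = 2
g(5) = mex{0,1} = 2
g(6) = mex{0,1,2} = 3
g(7) = mex{0,1,2} = 3
g(8) = mex{0,1,2,3} = 4
g(9) = mex{1,2,3} = 0
g(10) = mex{1,2,3,4} = 0
The P-positions (g = 0) in 0..10 are 0, 1, 9, 10.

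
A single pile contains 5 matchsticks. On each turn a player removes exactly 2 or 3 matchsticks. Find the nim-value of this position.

Compute g(0), g(1), … for moves {2, 3}:
k:     0  1  2  3  4  5
g(k):  0  0  1  1  2  0
So g(5) = 0.

0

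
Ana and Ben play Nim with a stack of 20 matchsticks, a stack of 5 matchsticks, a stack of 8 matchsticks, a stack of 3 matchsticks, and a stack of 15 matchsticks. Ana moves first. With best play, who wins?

Ana wins

Nim-sum: 20 ^ 5 ^ 8 ^ 3 ^ 15 = 21.
The nim-sum is 21 ≠ 0, so this is an N-position: the player to move can win; Ana has a winning move.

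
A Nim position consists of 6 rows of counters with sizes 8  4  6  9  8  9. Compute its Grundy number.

In binary:
  1000  (8)
  0100  (4)
  0110  (6)
  1001  (9)
  1000  (8)
  1001  (9)
  ----
  0010  (2)

2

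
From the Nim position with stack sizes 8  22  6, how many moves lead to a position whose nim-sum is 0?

Compute the nim-sum pairwise:
8 ^ 22 = 30
30 ^ 6 = 24
The overall nim-sum is X = 24. A stack of size p has a winning move iff p XOR X < p (reduce it to p XOR X).
  8: 8 XOR 24 = 16 ≥ 8 — no move.
  22: 22 XOR 24 = 14 < 22 — winning move (to 14).
  6: 6 XOR 24 = 30 ≥ 6 — no move.
That gives 1 winning move.

1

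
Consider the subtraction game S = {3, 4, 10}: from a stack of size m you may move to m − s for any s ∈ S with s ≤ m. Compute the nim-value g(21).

Build the Grundy sequence with g(k) = mex{g(k−s) : s ∈ {3, 4, 10}, s ≤ k}:
k:     0  1  2  3  4  5  6  7  8  9 10 11 12 13 14 15 16 17 18 19 20 21
g(k):  0  0  0  1  1  1  2  0  0  0  1  1  1  2  0  0  0  1  1  1  2  0
So g(21) = 0.

0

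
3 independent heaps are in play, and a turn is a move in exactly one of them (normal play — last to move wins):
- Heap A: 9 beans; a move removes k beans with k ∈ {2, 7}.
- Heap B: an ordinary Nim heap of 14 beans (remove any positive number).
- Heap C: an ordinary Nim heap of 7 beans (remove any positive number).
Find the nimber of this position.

9

Build the Grundy sequence for heap A with g(k) = mex{g(k−s) : s ∈ {2, 7}, s ≤ k}:
g(0) = mex{} = 0
g(1) = mex{} = 0
g(2) = mex{0} = 1
g(3) = mex{0} = 1
g(4) = mex{1} = 0
g(5) = mex{1} = 0
g(6) = mex{0} = 1
g(7) = mex{0} = 1
g(8) = mex{0,1} = 2
g(9) = mex{1} = 0
So g(9) = 0.
Heap B is a plain Nim heap of size 14, so its Grundy value is 14.
Heap C is a plain Nim heap of size 7, so its Grundy value is 7.
By the Sprague-Grundy theorem, the Grundy value of a sum of independent games is the XOR of the component values.
Combined value = 0 ⊕ 14 ⊕ 7 = 9.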